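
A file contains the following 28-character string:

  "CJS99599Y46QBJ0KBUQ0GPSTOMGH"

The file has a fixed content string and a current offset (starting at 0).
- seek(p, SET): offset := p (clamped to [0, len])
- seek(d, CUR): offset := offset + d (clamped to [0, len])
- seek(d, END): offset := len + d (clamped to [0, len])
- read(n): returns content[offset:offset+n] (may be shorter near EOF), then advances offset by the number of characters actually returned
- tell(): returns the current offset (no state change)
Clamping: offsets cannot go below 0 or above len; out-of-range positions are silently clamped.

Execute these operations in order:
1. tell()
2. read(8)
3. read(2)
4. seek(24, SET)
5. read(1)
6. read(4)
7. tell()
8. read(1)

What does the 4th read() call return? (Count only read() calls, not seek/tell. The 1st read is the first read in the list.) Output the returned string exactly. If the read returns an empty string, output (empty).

Answer: MGH

Derivation:
After 1 (tell()): offset=0
After 2 (read(8)): returned 'CJS99599', offset=8
After 3 (read(2)): returned 'Y4', offset=10
After 4 (seek(24, SET)): offset=24
After 5 (read(1)): returned 'O', offset=25
After 6 (read(4)): returned 'MGH', offset=28
After 7 (tell()): offset=28
After 8 (read(1)): returned '', offset=28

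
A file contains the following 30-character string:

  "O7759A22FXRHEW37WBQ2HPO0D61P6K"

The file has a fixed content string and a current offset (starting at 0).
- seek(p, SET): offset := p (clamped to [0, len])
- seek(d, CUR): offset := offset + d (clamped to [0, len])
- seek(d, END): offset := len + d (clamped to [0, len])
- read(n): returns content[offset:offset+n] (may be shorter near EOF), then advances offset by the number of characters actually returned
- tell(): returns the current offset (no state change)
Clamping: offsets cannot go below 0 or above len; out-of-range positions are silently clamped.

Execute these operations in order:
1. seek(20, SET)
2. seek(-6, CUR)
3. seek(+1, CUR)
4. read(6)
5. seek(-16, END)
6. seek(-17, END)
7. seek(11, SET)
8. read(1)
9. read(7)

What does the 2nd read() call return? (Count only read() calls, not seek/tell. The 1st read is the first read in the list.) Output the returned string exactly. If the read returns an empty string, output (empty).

Answer: H

Derivation:
After 1 (seek(20, SET)): offset=20
After 2 (seek(-6, CUR)): offset=14
After 3 (seek(+1, CUR)): offset=15
After 4 (read(6)): returned '7WBQ2H', offset=21
After 5 (seek(-16, END)): offset=14
After 6 (seek(-17, END)): offset=13
After 7 (seek(11, SET)): offset=11
After 8 (read(1)): returned 'H', offset=12
After 9 (read(7)): returned 'EW37WBQ', offset=19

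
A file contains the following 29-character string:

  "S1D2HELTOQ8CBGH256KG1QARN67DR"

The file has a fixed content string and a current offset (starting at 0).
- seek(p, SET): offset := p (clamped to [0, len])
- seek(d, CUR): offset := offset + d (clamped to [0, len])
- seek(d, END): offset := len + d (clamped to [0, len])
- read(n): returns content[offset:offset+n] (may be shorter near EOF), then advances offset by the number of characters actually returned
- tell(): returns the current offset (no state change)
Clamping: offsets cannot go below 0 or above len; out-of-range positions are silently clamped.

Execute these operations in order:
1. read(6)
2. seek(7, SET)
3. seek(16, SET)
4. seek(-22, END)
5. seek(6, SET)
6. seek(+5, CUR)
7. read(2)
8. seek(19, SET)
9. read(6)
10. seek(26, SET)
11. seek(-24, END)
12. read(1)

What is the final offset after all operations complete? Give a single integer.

After 1 (read(6)): returned 'S1D2HE', offset=6
After 2 (seek(7, SET)): offset=7
After 3 (seek(16, SET)): offset=16
After 4 (seek(-22, END)): offset=7
After 5 (seek(6, SET)): offset=6
After 6 (seek(+5, CUR)): offset=11
After 7 (read(2)): returned 'CB', offset=13
After 8 (seek(19, SET)): offset=19
After 9 (read(6)): returned 'G1QARN', offset=25
After 10 (seek(26, SET)): offset=26
After 11 (seek(-24, END)): offset=5
After 12 (read(1)): returned 'E', offset=6

Answer: 6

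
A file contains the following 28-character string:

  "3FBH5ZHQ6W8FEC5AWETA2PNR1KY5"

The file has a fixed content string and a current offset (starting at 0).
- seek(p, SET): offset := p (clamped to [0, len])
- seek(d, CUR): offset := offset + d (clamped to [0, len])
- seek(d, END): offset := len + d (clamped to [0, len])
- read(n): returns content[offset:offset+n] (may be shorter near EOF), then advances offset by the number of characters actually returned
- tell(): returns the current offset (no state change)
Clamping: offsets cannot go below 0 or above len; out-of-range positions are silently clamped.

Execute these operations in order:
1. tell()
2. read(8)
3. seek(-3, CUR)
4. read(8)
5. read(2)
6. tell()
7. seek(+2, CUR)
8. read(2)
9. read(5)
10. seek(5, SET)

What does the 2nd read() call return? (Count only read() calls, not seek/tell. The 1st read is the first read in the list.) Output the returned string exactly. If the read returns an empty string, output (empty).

After 1 (tell()): offset=0
After 2 (read(8)): returned '3FBH5ZHQ', offset=8
After 3 (seek(-3, CUR)): offset=5
After 4 (read(8)): returned 'ZHQ6W8FE', offset=13
After 5 (read(2)): returned 'C5', offset=15
After 6 (tell()): offset=15
After 7 (seek(+2, CUR)): offset=17
After 8 (read(2)): returned 'ET', offset=19
After 9 (read(5)): returned 'A2PNR', offset=24
After 10 (seek(5, SET)): offset=5

Answer: ZHQ6W8FE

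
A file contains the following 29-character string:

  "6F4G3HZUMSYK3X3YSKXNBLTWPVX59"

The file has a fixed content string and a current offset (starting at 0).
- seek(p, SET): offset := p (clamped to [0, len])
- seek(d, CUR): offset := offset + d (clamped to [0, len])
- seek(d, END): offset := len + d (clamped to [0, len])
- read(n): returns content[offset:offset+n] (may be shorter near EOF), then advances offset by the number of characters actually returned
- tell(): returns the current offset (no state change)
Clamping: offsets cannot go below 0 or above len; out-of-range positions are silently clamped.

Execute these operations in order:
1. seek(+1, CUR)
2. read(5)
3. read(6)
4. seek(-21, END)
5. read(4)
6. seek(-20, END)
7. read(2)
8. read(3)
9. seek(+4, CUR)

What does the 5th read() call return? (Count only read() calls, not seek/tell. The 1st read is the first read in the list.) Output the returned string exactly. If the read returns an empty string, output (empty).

Answer: K3X

Derivation:
After 1 (seek(+1, CUR)): offset=1
After 2 (read(5)): returned 'F4G3H', offset=6
After 3 (read(6)): returned 'ZUMSYK', offset=12
After 4 (seek(-21, END)): offset=8
After 5 (read(4)): returned 'MSYK', offset=12
After 6 (seek(-20, END)): offset=9
After 7 (read(2)): returned 'SY', offset=11
After 8 (read(3)): returned 'K3X', offset=14
After 9 (seek(+4, CUR)): offset=18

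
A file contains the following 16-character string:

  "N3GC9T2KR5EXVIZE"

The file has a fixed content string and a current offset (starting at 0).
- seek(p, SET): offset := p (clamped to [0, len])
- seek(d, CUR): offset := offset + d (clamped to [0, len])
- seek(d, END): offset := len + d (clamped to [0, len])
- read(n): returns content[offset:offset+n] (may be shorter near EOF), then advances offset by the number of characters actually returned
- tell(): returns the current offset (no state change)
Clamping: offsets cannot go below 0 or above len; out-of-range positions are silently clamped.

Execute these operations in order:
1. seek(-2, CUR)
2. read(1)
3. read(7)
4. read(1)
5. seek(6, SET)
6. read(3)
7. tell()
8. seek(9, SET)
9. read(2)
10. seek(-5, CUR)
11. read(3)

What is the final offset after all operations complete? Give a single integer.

Answer: 9

Derivation:
After 1 (seek(-2, CUR)): offset=0
After 2 (read(1)): returned 'N', offset=1
After 3 (read(7)): returned '3GC9T2K', offset=8
After 4 (read(1)): returned 'R', offset=9
After 5 (seek(6, SET)): offset=6
After 6 (read(3)): returned '2KR', offset=9
After 7 (tell()): offset=9
After 8 (seek(9, SET)): offset=9
After 9 (read(2)): returned '5E', offset=11
After 10 (seek(-5, CUR)): offset=6
After 11 (read(3)): returned '2KR', offset=9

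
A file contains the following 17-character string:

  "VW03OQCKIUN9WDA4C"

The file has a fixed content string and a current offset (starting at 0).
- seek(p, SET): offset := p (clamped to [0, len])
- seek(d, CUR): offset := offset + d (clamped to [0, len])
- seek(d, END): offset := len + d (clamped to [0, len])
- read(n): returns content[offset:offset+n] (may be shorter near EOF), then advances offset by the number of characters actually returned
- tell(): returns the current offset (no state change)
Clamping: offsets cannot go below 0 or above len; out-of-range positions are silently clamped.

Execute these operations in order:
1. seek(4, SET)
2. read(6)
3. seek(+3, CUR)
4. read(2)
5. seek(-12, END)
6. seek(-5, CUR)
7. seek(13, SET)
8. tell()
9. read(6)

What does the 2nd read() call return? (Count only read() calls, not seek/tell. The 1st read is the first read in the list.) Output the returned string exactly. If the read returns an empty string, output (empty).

Answer: DA

Derivation:
After 1 (seek(4, SET)): offset=4
After 2 (read(6)): returned 'OQCKIU', offset=10
After 3 (seek(+3, CUR)): offset=13
After 4 (read(2)): returned 'DA', offset=15
After 5 (seek(-12, END)): offset=5
After 6 (seek(-5, CUR)): offset=0
After 7 (seek(13, SET)): offset=13
After 8 (tell()): offset=13
After 9 (read(6)): returned 'DA4C', offset=17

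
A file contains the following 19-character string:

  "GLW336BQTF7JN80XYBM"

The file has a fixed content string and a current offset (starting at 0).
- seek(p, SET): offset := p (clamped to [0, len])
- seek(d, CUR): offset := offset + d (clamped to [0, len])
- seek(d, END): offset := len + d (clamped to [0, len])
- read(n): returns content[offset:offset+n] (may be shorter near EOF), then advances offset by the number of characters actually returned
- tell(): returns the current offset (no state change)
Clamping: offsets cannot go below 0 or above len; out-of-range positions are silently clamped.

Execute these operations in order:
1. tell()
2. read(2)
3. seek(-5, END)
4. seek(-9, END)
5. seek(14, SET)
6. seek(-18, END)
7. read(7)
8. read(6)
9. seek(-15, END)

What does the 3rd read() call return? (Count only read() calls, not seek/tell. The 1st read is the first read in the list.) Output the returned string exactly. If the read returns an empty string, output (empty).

Answer: TF7JN8

Derivation:
After 1 (tell()): offset=0
After 2 (read(2)): returned 'GL', offset=2
After 3 (seek(-5, END)): offset=14
After 4 (seek(-9, END)): offset=10
After 5 (seek(14, SET)): offset=14
After 6 (seek(-18, END)): offset=1
After 7 (read(7)): returned 'LW336BQ', offset=8
After 8 (read(6)): returned 'TF7JN8', offset=14
After 9 (seek(-15, END)): offset=4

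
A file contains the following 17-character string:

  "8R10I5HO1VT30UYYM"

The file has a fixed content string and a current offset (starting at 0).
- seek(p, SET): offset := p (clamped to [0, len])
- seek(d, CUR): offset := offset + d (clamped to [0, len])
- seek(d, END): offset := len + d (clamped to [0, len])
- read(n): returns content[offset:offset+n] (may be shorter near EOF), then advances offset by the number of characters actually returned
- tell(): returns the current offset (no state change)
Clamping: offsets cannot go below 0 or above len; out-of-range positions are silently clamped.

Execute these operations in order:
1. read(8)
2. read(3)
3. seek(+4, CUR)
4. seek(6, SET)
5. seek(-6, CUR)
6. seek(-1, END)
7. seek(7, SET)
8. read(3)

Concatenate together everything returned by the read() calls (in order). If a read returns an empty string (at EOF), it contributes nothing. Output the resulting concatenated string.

Answer: 8R10I5HO1VTO1V

Derivation:
After 1 (read(8)): returned '8R10I5HO', offset=8
After 2 (read(3)): returned '1VT', offset=11
After 3 (seek(+4, CUR)): offset=15
After 4 (seek(6, SET)): offset=6
After 5 (seek(-6, CUR)): offset=0
After 6 (seek(-1, END)): offset=16
After 7 (seek(7, SET)): offset=7
After 8 (read(3)): returned 'O1V', offset=10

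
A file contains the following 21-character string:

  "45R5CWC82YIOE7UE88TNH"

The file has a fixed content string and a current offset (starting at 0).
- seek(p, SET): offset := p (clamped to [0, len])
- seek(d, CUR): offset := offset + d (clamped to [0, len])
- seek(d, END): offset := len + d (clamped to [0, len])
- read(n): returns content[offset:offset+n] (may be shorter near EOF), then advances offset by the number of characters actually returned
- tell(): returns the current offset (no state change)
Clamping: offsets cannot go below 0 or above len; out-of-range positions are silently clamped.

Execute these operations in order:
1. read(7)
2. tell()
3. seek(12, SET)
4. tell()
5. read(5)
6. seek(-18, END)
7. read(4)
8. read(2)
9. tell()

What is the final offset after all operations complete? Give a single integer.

After 1 (read(7)): returned '45R5CWC', offset=7
After 2 (tell()): offset=7
After 3 (seek(12, SET)): offset=12
After 4 (tell()): offset=12
After 5 (read(5)): returned 'E7UE8', offset=17
After 6 (seek(-18, END)): offset=3
After 7 (read(4)): returned '5CWC', offset=7
After 8 (read(2)): returned '82', offset=9
After 9 (tell()): offset=9

Answer: 9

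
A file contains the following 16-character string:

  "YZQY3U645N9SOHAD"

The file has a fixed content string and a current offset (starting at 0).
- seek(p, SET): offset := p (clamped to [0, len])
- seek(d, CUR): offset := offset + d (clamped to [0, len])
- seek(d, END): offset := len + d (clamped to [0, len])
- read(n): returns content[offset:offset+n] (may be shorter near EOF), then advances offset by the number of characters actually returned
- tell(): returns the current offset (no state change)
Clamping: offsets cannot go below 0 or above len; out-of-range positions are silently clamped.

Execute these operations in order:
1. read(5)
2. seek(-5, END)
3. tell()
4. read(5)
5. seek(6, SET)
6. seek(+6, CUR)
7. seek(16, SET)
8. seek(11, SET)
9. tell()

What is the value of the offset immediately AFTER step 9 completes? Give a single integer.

After 1 (read(5)): returned 'YZQY3', offset=5
After 2 (seek(-5, END)): offset=11
After 3 (tell()): offset=11
After 4 (read(5)): returned 'SOHAD', offset=16
After 5 (seek(6, SET)): offset=6
After 6 (seek(+6, CUR)): offset=12
After 7 (seek(16, SET)): offset=16
After 8 (seek(11, SET)): offset=11
After 9 (tell()): offset=11

Answer: 11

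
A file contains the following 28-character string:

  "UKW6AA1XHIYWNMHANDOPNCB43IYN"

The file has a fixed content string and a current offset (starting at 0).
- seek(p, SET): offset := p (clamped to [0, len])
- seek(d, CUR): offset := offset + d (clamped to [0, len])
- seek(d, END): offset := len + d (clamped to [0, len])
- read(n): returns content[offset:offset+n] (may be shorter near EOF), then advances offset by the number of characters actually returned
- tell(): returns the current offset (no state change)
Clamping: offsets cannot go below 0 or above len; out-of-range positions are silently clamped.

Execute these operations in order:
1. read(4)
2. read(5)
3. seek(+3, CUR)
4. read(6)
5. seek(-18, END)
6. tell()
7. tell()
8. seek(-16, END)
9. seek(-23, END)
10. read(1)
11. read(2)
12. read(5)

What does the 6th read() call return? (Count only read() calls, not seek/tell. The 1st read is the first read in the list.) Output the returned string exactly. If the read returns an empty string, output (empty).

Answer: HIYWN

Derivation:
After 1 (read(4)): returned 'UKW6', offset=4
After 2 (read(5)): returned 'AA1XH', offset=9
After 3 (seek(+3, CUR)): offset=12
After 4 (read(6)): returned 'NMHAND', offset=18
After 5 (seek(-18, END)): offset=10
After 6 (tell()): offset=10
After 7 (tell()): offset=10
After 8 (seek(-16, END)): offset=12
After 9 (seek(-23, END)): offset=5
After 10 (read(1)): returned 'A', offset=6
After 11 (read(2)): returned '1X', offset=8
After 12 (read(5)): returned 'HIYWN', offset=13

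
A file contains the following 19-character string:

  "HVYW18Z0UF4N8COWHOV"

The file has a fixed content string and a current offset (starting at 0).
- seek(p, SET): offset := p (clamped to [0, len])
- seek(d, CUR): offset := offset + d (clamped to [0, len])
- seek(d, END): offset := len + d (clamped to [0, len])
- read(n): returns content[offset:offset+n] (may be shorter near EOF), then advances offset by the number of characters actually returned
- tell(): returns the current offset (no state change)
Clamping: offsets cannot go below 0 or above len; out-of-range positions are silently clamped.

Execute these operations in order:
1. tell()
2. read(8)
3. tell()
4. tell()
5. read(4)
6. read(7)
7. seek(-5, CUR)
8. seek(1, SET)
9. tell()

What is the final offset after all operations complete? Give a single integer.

Answer: 1

Derivation:
After 1 (tell()): offset=0
After 2 (read(8)): returned 'HVYW18Z0', offset=8
After 3 (tell()): offset=8
After 4 (tell()): offset=8
After 5 (read(4)): returned 'UF4N', offset=12
After 6 (read(7)): returned '8COWHOV', offset=19
After 7 (seek(-5, CUR)): offset=14
After 8 (seek(1, SET)): offset=1
After 9 (tell()): offset=1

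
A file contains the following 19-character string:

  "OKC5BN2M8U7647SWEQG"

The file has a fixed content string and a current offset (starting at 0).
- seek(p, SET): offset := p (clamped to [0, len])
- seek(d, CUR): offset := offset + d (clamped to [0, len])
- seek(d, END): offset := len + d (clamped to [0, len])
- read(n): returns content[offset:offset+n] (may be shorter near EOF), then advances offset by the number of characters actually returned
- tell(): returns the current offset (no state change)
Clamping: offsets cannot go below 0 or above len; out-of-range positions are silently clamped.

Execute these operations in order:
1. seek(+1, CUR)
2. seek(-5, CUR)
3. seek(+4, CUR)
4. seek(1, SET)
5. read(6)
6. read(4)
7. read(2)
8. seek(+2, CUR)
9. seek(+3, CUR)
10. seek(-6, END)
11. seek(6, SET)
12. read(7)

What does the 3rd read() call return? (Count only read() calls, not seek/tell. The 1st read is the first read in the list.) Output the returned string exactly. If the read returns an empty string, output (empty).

After 1 (seek(+1, CUR)): offset=1
After 2 (seek(-5, CUR)): offset=0
After 3 (seek(+4, CUR)): offset=4
After 4 (seek(1, SET)): offset=1
After 5 (read(6)): returned 'KC5BN2', offset=7
After 6 (read(4)): returned 'M8U7', offset=11
After 7 (read(2)): returned '64', offset=13
After 8 (seek(+2, CUR)): offset=15
After 9 (seek(+3, CUR)): offset=18
After 10 (seek(-6, END)): offset=13
After 11 (seek(6, SET)): offset=6
After 12 (read(7)): returned '2M8U764', offset=13

Answer: 64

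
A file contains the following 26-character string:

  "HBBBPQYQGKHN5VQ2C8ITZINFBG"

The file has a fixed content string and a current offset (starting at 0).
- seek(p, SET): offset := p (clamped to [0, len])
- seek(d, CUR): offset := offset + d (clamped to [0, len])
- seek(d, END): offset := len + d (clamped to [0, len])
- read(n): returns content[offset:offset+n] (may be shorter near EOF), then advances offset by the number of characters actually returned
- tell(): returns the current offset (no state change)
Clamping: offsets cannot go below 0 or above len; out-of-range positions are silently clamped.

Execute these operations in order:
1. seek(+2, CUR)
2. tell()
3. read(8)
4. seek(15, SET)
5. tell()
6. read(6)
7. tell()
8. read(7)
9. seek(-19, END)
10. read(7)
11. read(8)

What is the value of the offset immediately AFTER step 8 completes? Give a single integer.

After 1 (seek(+2, CUR)): offset=2
After 2 (tell()): offset=2
After 3 (read(8)): returned 'BBPQYQGK', offset=10
After 4 (seek(15, SET)): offset=15
After 5 (tell()): offset=15
After 6 (read(6)): returned '2C8ITZ', offset=21
After 7 (tell()): offset=21
After 8 (read(7)): returned 'INFBG', offset=26

Answer: 26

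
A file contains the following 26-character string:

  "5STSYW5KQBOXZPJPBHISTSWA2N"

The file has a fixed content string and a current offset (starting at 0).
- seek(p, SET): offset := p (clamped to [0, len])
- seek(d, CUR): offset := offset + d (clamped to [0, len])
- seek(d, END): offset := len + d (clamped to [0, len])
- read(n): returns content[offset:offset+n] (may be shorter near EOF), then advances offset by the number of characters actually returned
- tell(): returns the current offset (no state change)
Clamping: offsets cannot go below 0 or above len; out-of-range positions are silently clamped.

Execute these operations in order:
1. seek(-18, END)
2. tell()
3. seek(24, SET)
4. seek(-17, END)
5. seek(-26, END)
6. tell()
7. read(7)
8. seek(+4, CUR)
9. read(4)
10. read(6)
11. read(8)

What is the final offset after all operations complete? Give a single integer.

After 1 (seek(-18, END)): offset=8
After 2 (tell()): offset=8
After 3 (seek(24, SET)): offset=24
After 4 (seek(-17, END)): offset=9
After 5 (seek(-26, END)): offset=0
After 6 (tell()): offset=0
After 7 (read(7)): returned '5STSYW5', offset=7
After 8 (seek(+4, CUR)): offset=11
After 9 (read(4)): returned 'XZPJ', offset=15
After 10 (read(6)): returned 'PBHIST', offset=21
After 11 (read(8)): returned 'SWA2N', offset=26

Answer: 26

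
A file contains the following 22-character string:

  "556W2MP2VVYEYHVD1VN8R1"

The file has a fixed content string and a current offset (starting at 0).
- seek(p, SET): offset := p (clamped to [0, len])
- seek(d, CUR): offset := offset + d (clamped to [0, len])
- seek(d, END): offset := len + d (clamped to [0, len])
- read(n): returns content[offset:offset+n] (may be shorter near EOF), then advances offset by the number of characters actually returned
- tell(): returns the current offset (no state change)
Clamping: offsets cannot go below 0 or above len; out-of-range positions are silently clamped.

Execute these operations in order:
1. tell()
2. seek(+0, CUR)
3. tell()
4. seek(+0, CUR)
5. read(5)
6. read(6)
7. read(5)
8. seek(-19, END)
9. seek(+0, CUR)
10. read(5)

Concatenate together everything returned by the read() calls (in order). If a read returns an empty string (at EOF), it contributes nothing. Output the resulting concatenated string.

Answer: 556W2MP2VVYEYHVDW2MP2

Derivation:
After 1 (tell()): offset=0
After 2 (seek(+0, CUR)): offset=0
After 3 (tell()): offset=0
After 4 (seek(+0, CUR)): offset=0
After 5 (read(5)): returned '556W2', offset=5
After 6 (read(6)): returned 'MP2VVY', offset=11
After 7 (read(5)): returned 'EYHVD', offset=16
After 8 (seek(-19, END)): offset=3
After 9 (seek(+0, CUR)): offset=3
After 10 (read(5)): returned 'W2MP2', offset=8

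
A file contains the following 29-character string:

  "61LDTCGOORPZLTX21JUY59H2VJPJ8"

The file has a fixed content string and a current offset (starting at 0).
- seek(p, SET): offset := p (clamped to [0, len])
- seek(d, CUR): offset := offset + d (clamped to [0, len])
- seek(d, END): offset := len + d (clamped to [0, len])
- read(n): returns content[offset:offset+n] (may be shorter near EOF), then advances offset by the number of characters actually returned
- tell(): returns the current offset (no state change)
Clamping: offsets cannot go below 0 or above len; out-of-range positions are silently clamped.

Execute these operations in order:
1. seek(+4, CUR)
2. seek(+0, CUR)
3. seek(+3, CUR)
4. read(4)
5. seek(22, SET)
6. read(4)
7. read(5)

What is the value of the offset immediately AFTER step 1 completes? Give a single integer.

After 1 (seek(+4, CUR)): offset=4

Answer: 4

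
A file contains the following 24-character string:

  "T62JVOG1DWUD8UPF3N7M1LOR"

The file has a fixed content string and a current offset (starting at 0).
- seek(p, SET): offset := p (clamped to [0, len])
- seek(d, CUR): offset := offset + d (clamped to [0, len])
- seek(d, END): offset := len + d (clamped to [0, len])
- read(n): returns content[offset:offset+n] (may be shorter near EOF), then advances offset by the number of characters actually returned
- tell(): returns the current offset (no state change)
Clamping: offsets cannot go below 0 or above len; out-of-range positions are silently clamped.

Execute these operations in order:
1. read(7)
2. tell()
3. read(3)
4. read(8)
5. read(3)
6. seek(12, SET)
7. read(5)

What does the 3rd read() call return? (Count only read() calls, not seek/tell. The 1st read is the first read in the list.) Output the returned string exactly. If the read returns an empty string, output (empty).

Answer: UD8UPF3N

Derivation:
After 1 (read(7)): returned 'T62JVOG', offset=7
After 2 (tell()): offset=7
After 3 (read(3)): returned '1DW', offset=10
After 4 (read(8)): returned 'UD8UPF3N', offset=18
After 5 (read(3)): returned '7M1', offset=21
After 6 (seek(12, SET)): offset=12
After 7 (read(5)): returned '8UPF3', offset=17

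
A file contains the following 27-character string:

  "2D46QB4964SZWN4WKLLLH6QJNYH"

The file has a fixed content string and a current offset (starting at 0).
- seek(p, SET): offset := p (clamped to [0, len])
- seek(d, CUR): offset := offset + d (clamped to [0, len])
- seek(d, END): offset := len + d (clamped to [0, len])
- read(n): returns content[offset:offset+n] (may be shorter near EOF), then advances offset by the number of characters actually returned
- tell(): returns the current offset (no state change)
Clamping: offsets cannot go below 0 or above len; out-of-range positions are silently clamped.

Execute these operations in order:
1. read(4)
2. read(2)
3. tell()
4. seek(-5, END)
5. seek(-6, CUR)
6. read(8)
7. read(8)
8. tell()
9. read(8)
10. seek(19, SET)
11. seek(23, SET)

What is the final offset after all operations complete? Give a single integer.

Answer: 23

Derivation:
After 1 (read(4)): returned '2D46', offset=4
After 2 (read(2)): returned 'QB', offset=6
After 3 (tell()): offset=6
After 4 (seek(-5, END)): offset=22
After 5 (seek(-6, CUR)): offset=16
After 6 (read(8)): returned 'KLLLH6QJ', offset=24
After 7 (read(8)): returned 'NYH', offset=27
After 8 (tell()): offset=27
After 9 (read(8)): returned '', offset=27
After 10 (seek(19, SET)): offset=19
After 11 (seek(23, SET)): offset=23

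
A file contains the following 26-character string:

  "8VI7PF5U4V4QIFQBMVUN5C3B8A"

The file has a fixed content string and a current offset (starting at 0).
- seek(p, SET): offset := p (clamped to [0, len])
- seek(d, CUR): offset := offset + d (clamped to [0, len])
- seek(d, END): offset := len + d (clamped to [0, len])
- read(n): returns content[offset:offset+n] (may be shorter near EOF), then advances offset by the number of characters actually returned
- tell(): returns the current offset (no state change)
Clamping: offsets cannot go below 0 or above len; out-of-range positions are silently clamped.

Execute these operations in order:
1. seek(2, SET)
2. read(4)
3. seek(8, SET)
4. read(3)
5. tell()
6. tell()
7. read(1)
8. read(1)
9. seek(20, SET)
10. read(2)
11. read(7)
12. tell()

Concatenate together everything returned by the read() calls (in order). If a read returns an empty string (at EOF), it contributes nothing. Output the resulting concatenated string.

Answer: I7PF4V4QI5C3B8A

Derivation:
After 1 (seek(2, SET)): offset=2
After 2 (read(4)): returned 'I7PF', offset=6
After 3 (seek(8, SET)): offset=8
After 4 (read(3)): returned '4V4', offset=11
After 5 (tell()): offset=11
After 6 (tell()): offset=11
After 7 (read(1)): returned 'Q', offset=12
After 8 (read(1)): returned 'I', offset=13
After 9 (seek(20, SET)): offset=20
After 10 (read(2)): returned '5C', offset=22
After 11 (read(7)): returned '3B8A', offset=26
After 12 (tell()): offset=26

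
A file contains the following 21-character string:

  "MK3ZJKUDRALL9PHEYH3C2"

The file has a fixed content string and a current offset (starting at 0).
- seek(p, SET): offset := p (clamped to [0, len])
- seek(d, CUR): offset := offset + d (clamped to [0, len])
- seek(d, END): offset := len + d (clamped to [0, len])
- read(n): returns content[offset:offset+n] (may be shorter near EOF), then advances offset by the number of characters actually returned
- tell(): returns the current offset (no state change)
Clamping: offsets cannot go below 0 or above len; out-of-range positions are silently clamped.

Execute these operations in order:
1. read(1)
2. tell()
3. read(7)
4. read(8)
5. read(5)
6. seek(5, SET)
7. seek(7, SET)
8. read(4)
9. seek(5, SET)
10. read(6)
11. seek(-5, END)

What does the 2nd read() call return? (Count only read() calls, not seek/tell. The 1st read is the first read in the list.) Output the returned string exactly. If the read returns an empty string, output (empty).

After 1 (read(1)): returned 'M', offset=1
After 2 (tell()): offset=1
After 3 (read(7)): returned 'K3ZJKUD', offset=8
After 4 (read(8)): returned 'RALL9PHE', offset=16
After 5 (read(5)): returned 'YH3C2', offset=21
After 6 (seek(5, SET)): offset=5
After 7 (seek(7, SET)): offset=7
After 8 (read(4)): returned 'DRAL', offset=11
After 9 (seek(5, SET)): offset=5
After 10 (read(6)): returned 'KUDRAL', offset=11
After 11 (seek(-5, END)): offset=16

Answer: K3ZJKUD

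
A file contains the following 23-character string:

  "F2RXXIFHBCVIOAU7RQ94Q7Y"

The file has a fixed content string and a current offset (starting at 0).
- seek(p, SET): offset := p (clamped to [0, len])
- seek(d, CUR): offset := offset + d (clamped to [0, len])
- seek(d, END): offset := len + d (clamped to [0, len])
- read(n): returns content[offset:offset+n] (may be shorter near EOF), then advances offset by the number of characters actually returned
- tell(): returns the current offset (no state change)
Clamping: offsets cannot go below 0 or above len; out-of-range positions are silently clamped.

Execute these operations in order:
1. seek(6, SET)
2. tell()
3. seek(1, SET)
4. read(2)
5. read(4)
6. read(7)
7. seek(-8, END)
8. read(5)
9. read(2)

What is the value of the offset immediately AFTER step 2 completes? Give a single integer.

Answer: 6

Derivation:
After 1 (seek(6, SET)): offset=6
After 2 (tell()): offset=6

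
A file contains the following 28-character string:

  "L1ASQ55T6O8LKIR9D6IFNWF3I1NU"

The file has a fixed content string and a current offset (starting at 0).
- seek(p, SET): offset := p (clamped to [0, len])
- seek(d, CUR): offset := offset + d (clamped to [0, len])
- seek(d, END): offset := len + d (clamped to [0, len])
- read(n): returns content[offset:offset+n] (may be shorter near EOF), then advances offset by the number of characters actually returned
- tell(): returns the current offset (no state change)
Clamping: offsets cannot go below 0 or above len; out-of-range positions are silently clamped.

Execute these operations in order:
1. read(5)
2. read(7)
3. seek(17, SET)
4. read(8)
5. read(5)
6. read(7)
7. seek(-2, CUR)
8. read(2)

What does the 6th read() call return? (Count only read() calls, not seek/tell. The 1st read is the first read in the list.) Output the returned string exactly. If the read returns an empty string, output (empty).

Answer: NU

Derivation:
After 1 (read(5)): returned 'L1ASQ', offset=5
After 2 (read(7)): returned '55T6O8L', offset=12
After 3 (seek(17, SET)): offset=17
After 4 (read(8)): returned '6IFNWF3I', offset=25
After 5 (read(5)): returned '1NU', offset=28
After 6 (read(7)): returned '', offset=28
After 7 (seek(-2, CUR)): offset=26
After 8 (read(2)): returned 'NU', offset=28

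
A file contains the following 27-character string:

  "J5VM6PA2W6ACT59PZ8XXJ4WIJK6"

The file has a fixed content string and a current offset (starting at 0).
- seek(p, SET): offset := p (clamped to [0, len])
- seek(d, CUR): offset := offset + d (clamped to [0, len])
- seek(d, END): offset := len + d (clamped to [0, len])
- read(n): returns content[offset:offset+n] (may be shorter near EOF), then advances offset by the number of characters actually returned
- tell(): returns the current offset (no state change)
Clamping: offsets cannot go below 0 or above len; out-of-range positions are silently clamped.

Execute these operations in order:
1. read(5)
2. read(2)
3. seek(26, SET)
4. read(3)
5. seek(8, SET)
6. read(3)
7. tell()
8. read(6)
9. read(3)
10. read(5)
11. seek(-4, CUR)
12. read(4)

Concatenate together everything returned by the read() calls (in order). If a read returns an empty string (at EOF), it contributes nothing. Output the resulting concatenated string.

Answer: J5VM6PA6W6ACT59PZ8XXJ4WIJ4WIJ

Derivation:
After 1 (read(5)): returned 'J5VM6', offset=5
After 2 (read(2)): returned 'PA', offset=7
After 3 (seek(26, SET)): offset=26
After 4 (read(3)): returned '6', offset=27
After 5 (seek(8, SET)): offset=8
After 6 (read(3)): returned 'W6A', offset=11
After 7 (tell()): offset=11
After 8 (read(6)): returned 'CT59PZ', offset=17
After 9 (read(3)): returned '8XX', offset=20
After 10 (read(5)): returned 'J4WIJ', offset=25
After 11 (seek(-4, CUR)): offset=21
After 12 (read(4)): returned '4WIJ', offset=25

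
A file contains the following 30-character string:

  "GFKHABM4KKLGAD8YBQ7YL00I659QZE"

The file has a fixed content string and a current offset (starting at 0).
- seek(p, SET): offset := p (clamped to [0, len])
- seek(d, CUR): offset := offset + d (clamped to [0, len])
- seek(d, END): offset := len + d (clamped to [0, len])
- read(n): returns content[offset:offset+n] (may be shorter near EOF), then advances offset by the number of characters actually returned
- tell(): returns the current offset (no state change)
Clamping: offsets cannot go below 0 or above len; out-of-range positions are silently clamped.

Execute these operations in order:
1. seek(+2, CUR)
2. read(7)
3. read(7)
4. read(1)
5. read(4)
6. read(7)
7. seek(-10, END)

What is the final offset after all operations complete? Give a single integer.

After 1 (seek(+2, CUR)): offset=2
After 2 (read(7)): returned 'KHABM4K', offset=9
After 3 (read(7)): returned 'KLGAD8Y', offset=16
After 4 (read(1)): returned 'B', offset=17
After 5 (read(4)): returned 'Q7YL', offset=21
After 6 (read(7)): returned '00I659Q', offset=28
After 7 (seek(-10, END)): offset=20

Answer: 20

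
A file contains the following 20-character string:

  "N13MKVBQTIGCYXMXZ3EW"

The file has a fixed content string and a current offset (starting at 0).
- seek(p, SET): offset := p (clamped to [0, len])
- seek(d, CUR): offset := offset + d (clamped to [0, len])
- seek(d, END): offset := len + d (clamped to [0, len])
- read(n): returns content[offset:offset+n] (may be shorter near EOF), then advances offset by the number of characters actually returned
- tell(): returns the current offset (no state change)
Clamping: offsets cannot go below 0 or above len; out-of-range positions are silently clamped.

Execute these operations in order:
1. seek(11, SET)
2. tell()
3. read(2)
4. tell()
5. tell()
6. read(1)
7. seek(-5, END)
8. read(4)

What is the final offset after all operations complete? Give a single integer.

After 1 (seek(11, SET)): offset=11
After 2 (tell()): offset=11
After 3 (read(2)): returned 'CY', offset=13
After 4 (tell()): offset=13
After 5 (tell()): offset=13
After 6 (read(1)): returned 'X', offset=14
After 7 (seek(-5, END)): offset=15
After 8 (read(4)): returned 'XZ3E', offset=19

Answer: 19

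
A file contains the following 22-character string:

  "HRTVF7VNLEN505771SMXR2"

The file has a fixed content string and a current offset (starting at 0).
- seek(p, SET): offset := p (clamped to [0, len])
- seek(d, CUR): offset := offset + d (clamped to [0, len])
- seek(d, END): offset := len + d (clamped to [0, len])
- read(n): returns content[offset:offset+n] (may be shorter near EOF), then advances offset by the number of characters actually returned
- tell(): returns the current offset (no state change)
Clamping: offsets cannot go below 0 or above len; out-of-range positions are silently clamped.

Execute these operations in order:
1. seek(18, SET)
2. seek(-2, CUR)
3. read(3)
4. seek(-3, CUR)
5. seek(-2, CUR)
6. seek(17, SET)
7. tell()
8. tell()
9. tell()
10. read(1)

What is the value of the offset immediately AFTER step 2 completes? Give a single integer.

Answer: 16

Derivation:
After 1 (seek(18, SET)): offset=18
After 2 (seek(-2, CUR)): offset=16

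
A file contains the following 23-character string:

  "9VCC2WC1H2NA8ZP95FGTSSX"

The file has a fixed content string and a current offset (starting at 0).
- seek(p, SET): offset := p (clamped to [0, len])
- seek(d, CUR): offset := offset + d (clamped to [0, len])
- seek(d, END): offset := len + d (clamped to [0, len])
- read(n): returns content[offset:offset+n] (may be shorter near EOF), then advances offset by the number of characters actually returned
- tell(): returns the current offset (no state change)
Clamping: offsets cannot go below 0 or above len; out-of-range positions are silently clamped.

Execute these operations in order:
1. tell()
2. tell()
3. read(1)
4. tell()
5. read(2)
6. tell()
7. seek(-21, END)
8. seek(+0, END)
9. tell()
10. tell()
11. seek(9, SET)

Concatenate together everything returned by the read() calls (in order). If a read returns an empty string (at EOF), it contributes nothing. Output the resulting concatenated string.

After 1 (tell()): offset=0
After 2 (tell()): offset=0
After 3 (read(1)): returned '9', offset=1
After 4 (tell()): offset=1
After 5 (read(2)): returned 'VC', offset=3
After 6 (tell()): offset=3
After 7 (seek(-21, END)): offset=2
After 8 (seek(+0, END)): offset=23
After 9 (tell()): offset=23
After 10 (tell()): offset=23
After 11 (seek(9, SET)): offset=9

Answer: 9VC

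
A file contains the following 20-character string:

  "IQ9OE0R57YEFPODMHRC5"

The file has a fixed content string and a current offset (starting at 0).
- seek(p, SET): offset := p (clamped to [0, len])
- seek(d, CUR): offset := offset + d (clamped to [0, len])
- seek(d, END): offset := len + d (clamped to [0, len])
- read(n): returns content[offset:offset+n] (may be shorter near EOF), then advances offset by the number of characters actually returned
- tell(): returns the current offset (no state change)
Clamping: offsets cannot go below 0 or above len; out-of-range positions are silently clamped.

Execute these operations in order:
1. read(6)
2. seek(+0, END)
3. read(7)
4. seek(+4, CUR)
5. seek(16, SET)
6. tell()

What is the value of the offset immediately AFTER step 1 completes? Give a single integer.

After 1 (read(6)): returned 'IQ9OE0', offset=6

Answer: 6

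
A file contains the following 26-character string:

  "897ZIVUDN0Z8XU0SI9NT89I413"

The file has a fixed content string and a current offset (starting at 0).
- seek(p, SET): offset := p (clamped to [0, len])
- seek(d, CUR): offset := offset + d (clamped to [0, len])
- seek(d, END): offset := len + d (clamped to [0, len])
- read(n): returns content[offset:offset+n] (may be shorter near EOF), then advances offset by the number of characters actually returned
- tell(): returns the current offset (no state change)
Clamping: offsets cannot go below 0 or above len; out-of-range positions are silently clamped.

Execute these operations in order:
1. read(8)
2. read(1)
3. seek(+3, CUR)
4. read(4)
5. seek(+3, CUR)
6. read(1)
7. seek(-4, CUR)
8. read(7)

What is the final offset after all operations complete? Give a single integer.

Answer: 23

Derivation:
After 1 (read(8)): returned '897ZIVUD', offset=8
After 2 (read(1)): returned 'N', offset=9
After 3 (seek(+3, CUR)): offset=12
After 4 (read(4)): returned 'XU0S', offset=16
After 5 (seek(+3, CUR)): offset=19
After 6 (read(1)): returned 'T', offset=20
After 7 (seek(-4, CUR)): offset=16
After 8 (read(7)): returned 'I9NT89I', offset=23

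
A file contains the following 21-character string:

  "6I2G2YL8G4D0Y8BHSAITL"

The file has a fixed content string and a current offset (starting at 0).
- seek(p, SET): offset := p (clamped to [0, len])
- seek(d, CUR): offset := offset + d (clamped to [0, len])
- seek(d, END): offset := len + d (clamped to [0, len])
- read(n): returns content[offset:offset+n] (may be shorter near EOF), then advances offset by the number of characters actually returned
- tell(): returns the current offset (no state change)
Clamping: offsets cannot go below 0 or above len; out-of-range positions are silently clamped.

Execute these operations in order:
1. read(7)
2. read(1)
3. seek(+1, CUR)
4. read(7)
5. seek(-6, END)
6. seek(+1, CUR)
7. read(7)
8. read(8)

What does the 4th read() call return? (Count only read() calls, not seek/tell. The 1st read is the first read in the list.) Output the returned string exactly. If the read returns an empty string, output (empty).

After 1 (read(7)): returned '6I2G2YL', offset=7
After 2 (read(1)): returned '8', offset=8
After 3 (seek(+1, CUR)): offset=9
After 4 (read(7)): returned '4D0Y8BH', offset=16
After 5 (seek(-6, END)): offset=15
After 6 (seek(+1, CUR)): offset=16
After 7 (read(7)): returned 'SAITL', offset=21
After 8 (read(8)): returned '', offset=21

Answer: SAITL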